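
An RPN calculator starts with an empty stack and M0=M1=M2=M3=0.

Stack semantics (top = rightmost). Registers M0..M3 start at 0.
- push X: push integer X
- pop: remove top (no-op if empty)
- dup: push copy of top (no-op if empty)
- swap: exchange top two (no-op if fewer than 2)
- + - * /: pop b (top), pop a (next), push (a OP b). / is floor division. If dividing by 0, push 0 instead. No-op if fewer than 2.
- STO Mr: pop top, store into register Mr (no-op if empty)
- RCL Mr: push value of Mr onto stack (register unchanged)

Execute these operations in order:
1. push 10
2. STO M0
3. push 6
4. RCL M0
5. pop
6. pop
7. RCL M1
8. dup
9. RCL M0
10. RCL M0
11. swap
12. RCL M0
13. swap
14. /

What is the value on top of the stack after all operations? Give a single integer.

Answer: 1

Derivation:
After op 1 (push 10): stack=[10] mem=[0,0,0,0]
After op 2 (STO M0): stack=[empty] mem=[10,0,0,0]
After op 3 (push 6): stack=[6] mem=[10,0,0,0]
After op 4 (RCL M0): stack=[6,10] mem=[10,0,0,0]
After op 5 (pop): stack=[6] mem=[10,0,0,0]
After op 6 (pop): stack=[empty] mem=[10,0,0,0]
After op 7 (RCL M1): stack=[0] mem=[10,0,0,0]
After op 8 (dup): stack=[0,0] mem=[10,0,0,0]
After op 9 (RCL M0): stack=[0,0,10] mem=[10,0,0,0]
After op 10 (RCL M0): stack=[0,0,10,10] mem=[10,0,0,0]
After op 11 (swap): stack=[0,0,10,10] mem=[10,0,0,0]
After op 12 (RCL M0): stack=[0,0,10,10,10] mem=[10,0,0,0]
After op 13 (swap): stack=[0,0,10,10,10] mem=[10,0,0,0]
After op 14 (/): stack=[0,0,10,1] mem=[10,0,0,0]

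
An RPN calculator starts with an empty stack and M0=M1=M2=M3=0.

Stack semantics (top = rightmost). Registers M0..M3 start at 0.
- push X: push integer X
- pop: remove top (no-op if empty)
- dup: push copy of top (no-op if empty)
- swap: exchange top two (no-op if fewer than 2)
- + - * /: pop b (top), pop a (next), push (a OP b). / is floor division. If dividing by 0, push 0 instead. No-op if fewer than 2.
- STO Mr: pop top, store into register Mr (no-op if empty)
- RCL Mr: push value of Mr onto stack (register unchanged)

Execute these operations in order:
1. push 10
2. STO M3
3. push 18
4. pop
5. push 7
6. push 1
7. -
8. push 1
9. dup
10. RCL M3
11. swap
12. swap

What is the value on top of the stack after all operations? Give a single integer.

After op 1 (push 10): stack=[10] mem=[0,0,0,0]
After op 2 (STO M3): stack=[empty] mem=[0,0,0,10]
After op 3 (push 18): stack=[18] mem=[0,0,0,10]
After op 4 (pop): stack=[empty] mem=[0,0,0,10]
After op 5 (push 7): stack=[7] mem=[0,0,0,10]
After op 6 (push 1): stack=[7,1] mem=[0,0,0,10]
After op 7 (-): stack=[6] mem=[0,0,0,10]
After op 8 (push 1): stack=[6,1] mem=[0,0,0,10]
After op 9 (dup): stack=[6,1,1] mem=[0,0,0,10]
After op 10 (RCL M3): stack=[6,1,1,10] mem=[0,0,0,10]
After op 11 (swap): stack=[6,1,10,1] mem=[0,0,0,10]
After op 12 (swap): stack=[6,1,1,10] mem=[0,0,0,10]

Answer: 10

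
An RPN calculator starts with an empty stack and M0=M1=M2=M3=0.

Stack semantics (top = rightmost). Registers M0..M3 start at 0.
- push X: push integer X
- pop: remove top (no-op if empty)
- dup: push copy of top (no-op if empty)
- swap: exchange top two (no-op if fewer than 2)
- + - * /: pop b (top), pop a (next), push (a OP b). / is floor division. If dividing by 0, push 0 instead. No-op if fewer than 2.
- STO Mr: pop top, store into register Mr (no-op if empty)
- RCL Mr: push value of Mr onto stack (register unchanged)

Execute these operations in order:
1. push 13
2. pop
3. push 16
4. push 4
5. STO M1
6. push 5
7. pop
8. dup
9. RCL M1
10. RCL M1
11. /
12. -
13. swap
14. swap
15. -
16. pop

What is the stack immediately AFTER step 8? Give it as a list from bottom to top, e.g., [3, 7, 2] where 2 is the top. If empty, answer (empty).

After op 1 (push 13): stack=[13] mem=[0,0,0,0]
After op 2 (pop): stack=[empty] mem=[0,0,0,0]
After op 3 (push 16): stack=[16] mem=[0,0,0,0]
After op 4 (push 4): stack=[16,4] mem=[0,0,0,0]
After op 5 (STO M1): stack=[16] mem=[0,4,0,0]
After op 6 (push 5): stack=[16,5] mem=[0,4,0,0]
After op 7 (pop): stack=[16] mem=[0,4,0,0]
After op 8 (dup): stack=[16,16] mem=[0,4,0,0]

[16, 16]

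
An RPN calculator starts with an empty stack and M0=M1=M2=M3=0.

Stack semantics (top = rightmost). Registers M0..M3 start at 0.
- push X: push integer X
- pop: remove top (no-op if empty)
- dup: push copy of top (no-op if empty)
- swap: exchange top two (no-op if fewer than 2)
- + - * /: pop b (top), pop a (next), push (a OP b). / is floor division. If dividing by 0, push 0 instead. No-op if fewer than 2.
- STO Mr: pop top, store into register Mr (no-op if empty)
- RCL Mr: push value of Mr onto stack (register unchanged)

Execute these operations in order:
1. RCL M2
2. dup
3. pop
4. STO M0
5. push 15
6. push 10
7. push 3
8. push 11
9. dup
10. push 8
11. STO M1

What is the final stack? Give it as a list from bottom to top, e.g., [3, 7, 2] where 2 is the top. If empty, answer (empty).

Answer: [15, 10, 3, 11, 11]

Derivation:
After op 1 (RCL M2): stack=[0] mem=[0,0,0,0]
After op 2 (dup): stack=[0,0] mem=[0,0,0,0]
After op 3 (pop): stack=[0] mem=[0,0,0,0]
After op 4 (STO M0): stack=[empty] mem=[0,0,0,0]
After op 5 (push 15): stack=[15] mem=[0,0,0,0]
After op 6 (push 10): stack=[15,10] mem=[0,0,0,0]
After op 7 (push 3): stack=[15,10,3] mem=[0,0,0,0]
After op 8 (push 11): stack=[15,10,3,11] mem=[0,0,0,0]
After op 9 (dup): stack=[15,10,3,11,11] mem=[0,0,0,0]
After op 10 (push 8): stack=[15,10,3,11,11,8] mem=[0,0,0,0]
After op 11 (STO M1): stack=[15,10,3,11,11] mem=[0,8,0,0]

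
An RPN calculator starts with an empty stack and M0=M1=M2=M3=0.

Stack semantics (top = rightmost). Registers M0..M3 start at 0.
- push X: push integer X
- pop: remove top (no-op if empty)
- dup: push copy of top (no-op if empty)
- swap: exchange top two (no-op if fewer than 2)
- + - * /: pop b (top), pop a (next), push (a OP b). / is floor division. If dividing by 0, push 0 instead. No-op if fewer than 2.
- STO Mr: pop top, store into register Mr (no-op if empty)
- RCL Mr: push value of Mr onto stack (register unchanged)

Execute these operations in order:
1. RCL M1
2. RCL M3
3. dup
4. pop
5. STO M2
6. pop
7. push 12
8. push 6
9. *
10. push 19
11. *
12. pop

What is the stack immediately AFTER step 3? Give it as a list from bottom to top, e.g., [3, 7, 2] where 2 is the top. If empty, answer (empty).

After op 1 (RCL M1): stack=[0] mem=[0,0,0,0]
After op 2 (RCL M3): stack=[0,0] mem=[0,0,0,0]
After op 3 (dup): stack=[0,0,0] mem=[0,0,0,0]

[0, 0, 0]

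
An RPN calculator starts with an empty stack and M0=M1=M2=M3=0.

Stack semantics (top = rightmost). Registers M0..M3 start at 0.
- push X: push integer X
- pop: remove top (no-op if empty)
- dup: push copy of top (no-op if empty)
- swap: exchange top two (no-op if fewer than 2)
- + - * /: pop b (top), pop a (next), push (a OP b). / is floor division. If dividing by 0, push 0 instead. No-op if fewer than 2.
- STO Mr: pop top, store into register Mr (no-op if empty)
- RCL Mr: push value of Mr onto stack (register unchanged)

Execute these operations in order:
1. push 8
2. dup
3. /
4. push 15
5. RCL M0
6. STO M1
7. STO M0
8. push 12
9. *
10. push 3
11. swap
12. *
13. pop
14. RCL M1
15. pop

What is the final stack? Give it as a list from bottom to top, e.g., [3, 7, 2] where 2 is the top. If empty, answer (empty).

After op 1 (push 8): stack=[8] mem=[0,0,0,0]
After op 2 (dup): stack=[8,8] mem=[0,0,0,0]
After op 3 (/): stack=[1] mem=[0,0,0,0]
After op 4 (push 15): stack=[1,15] mem=[0,0,0,0]
After op 5 (RCL M0): stack=[1,15,0] mem=[0,0,0,0]
After op 6 (STO M1): stack=[1,15] mem=[0,0,0,0]
After op 7 (STO M0): stack=[1] mem=[15,0,0,0]
After op 8 (push 12): stack=[1,12] mem=[15,0,0,0]
After op 9 (*): stack=[12] mem=[15,0,0,0]
After op 10 (push 3): stack=[12,3] mem=[15,0,0,0]
After op 11 (swap): stack=[3,12] mem=[15,0,0,0]
After op 12 (*): stack=[36] mem=[15,0,0,0]
After op 13 (pop): stack=[empty] mem=[15,0,0,0]
After op 14 (RCL M1): stack=[0] mem=[15,0,0,0]
After op 15 (pop): stack=[empty] mem=[15,0,0,0]

Answer: (empty)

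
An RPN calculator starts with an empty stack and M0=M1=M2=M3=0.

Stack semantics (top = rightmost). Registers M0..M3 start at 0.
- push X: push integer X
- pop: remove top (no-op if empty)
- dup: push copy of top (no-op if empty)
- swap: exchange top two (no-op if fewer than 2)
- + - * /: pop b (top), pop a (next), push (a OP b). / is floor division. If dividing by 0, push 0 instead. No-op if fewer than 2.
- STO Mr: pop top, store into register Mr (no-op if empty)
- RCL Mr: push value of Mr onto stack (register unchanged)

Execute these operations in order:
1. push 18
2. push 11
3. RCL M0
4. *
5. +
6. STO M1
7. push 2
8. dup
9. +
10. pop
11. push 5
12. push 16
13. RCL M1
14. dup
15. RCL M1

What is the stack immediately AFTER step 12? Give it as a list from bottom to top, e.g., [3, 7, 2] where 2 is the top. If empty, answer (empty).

After op 1 (push 18): stack=[18] mem=[0,0,0,0]
After op 2 (push 11): stack=[18,11] mem=[0,0,0,0]
After op 3 (RCL M0): stack=[18,11,0] mem=[0,0,0,0]
After op 4 (*): stack=[18,0] mem=[0,0,0,0]
After op 5 (+): stack=[18] mem=[0,0,0,0]
After op 6 (STO M1): stack=[empty] mem=[0,18,0,0]
After op 7 (push 2): stack=[2] mem=[0,18,0,0]
After op 8 (dup): stack=[2,2] mem=[0,18,0,0]
After op 9 (+): stack=[4] mem=[0,18,0,0]
After op 10 (pop): stack=[empty] mem=[0,18,0,0]
After op 11 (push 5): stack=[5] mem=[0,18,0,0]
After op 12 (push 16): stack=[5,16] mem=[0,18,0,0]

[5, 16]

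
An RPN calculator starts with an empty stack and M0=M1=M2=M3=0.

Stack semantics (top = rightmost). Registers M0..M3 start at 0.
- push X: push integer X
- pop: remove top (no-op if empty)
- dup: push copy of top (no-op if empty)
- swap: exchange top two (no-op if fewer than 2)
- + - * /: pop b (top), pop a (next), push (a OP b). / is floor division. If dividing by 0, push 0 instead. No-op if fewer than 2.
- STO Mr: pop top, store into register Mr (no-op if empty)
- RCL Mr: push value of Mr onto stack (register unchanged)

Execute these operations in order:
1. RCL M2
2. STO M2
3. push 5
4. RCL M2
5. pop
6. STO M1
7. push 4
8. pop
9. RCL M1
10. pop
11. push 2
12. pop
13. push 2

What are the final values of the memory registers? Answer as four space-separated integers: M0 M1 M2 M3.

Answer: 0 5 0 0

Derivation:
After op 1 (RCL M2): stack=[0] mem=[0,0,0,0]
After op 2 (STO M2): stack=[empty] mem=[0,0,0,0]
After op 3 (push 5): stack=[5] mem=[0,0,0,0]
After op 4 (RCL M2): stack=[5,0] mem=[0,0,0,0]
After op 5 (pop): stack=[5] mem=[0,0,0,0]
After op 6 (STO M1): stack=[empty] mem=[0,5,0,0]
After op 7 (push 4): stack=[4] mem=[0,5,0,0]
After op 8 (pop): stack=[empty] mem=[0,5,0,0]
After op 9 (RCL M1): stack=[5] mem=[0,5,0,0]
After op 10 (pop): stack=[empty] mem=[0,5,0,0]
After op 11 (push 2): stack=[2] mem=[0,5,0,0]
After op 12 (pop): stack=[empty] mem=[0,5,0,0]
After op 13 (push 2): stack=[2] mem=[0,5,0,0]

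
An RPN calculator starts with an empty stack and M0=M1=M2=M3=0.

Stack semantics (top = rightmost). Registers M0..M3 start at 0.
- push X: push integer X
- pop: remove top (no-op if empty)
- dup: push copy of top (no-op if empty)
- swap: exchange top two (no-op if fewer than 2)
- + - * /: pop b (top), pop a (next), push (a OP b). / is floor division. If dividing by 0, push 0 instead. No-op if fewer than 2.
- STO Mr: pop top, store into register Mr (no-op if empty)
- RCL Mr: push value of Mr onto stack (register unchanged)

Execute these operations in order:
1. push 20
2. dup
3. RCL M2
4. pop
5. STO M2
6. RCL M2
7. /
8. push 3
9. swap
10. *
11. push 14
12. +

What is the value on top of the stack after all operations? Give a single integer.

After op 1 (push 20): stack=[20] mem=[0,0,0,0]
After op 2 (dup): stack=[20,20] mem=[0,0,0,0]
After op 3 (RCL M2): stack=[20,20,0] mem=[0,0,0,0]
After op 4 (pop): stack=[20,20] mem=[0,0,0,0]
After op 5 (STO M2): stack=[20] mem=[0,0,20,0]
After op 6 (RCL M2): stack=[20,20] mem=[0,0,20,0]
After op 7 (/): stack=[1] mem=[0,0,20,0]
After op 8 (push 3): stack=[1,3] mem=[0,0,20,0]
After op 9 (swap): stack=[3,1] mem=[0,0,20,0]
After op 10 (*): stack=[3] mem=[0,0,20,0]
After op 11 (push 14): stack=[3,14] mem=[0,0,20,0]
After op 12 (+): stack=[17] mem=[0,0,20,0]

Answer: 17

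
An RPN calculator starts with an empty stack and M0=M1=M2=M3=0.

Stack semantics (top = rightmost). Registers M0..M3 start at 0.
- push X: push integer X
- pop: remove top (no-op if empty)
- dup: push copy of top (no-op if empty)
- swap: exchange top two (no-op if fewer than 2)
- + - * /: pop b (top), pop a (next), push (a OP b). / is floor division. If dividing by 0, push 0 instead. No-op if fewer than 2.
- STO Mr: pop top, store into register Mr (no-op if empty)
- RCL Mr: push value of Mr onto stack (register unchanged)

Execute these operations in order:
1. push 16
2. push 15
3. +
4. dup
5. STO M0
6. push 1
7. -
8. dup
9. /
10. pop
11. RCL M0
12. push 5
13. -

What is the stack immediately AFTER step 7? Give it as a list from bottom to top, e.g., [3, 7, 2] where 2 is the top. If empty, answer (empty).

After op 1 (push 16): stack=[16] mem=[0,0,0,0]
After op 2 (push 15): stack=[16,15] mem=[0,0,0,0]
After op 3 (+): stack=[31] mem=[0,0,0,0]
After op 4 (dup): stack=[31,31] mem=[0,0,0,0]
After op 5 (STO M0): stack=[31] mem=[31,0,0,0]
After op 6 (push 1): stack=[31,1] mem=[31,0,0,0]
After op 7 (-): stack=[30] mem=[31,0,0,0]

[30]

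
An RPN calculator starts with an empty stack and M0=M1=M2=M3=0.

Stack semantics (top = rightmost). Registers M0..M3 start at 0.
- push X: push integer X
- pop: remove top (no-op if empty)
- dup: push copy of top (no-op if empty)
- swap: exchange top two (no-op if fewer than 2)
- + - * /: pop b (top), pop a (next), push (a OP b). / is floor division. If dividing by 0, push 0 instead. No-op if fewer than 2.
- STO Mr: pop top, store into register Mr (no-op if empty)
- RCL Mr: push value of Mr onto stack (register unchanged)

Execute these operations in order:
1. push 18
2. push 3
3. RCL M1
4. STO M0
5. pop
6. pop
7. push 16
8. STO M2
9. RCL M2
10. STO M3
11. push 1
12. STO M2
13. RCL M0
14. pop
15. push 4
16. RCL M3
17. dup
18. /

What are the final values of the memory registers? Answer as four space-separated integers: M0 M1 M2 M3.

Answer: 0 0 1 16

Derivation:
After op 1 (push 18): stack=[18] mem=[0,0,0,0]
After op 2 (push 3): stack=[18,3] mem=[0,0,0,0]
After op 3 (RCL M1): stack=[18,3,0] mem=[0,0,0,0]
After op 4 (STO M0): stack=[18,3] mem=[0,0,0,0]
After op 5 (pop): stack=[18] mem=[0,0,0,0]
After op 6 (pop): stack=[empty] mem=[0,0,0,0]
After op 7 (push 16): stack=[16] mem=[0,0,0,0]
After op 8 (STO M2): stack=[empty] mem=[0,0,16,0]
After op 9 (RCL M2): stack=[16] mem=[0,0,16,0]
After op 10 (STO M3): stack=[empty] mem=[0,0,16,16]
After op 11 (push 1): stack=[1] mem=[0,0,16,16]
After op 12 (STO M2): stack=[empty] mem=[0,0,1,16]
After op 13 (RCL M0): stack=[0] mem=[0,0,1,16]
After op 14 (pop): stack=[empty] mem=[0,0,1,16]
After op 15 (push 4): stack=[4] mem=[0,0,1,16]
After op 16 (RCL M3): stack=[4,16] mem=[0,0,1,16]
After op 17 (dup): stack=[4,16,16] mem=[0,0,1,16]
After op 18 (/): stack=[4,1] mem=[0,0,1,16]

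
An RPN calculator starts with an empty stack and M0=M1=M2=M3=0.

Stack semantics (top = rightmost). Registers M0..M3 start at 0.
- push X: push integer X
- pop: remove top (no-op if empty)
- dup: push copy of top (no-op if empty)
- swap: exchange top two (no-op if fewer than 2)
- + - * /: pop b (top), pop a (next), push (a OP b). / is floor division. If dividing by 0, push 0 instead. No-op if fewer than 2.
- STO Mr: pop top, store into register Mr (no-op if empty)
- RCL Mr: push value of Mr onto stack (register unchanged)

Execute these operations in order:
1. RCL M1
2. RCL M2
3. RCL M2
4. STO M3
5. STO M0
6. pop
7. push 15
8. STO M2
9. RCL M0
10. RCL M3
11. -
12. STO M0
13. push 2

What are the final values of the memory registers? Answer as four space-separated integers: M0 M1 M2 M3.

Answer: 0 0 15 0

Derivation:
After op 1 (RCL M1): stack=[0] mem=[0,0,0,0]
After op 2 (RCL M2): stack=[0,0] mem=[0,0,0,0]
After op 3 (RCL M2): stack=[0,0,0] mem=[0,0,0,0]
After op 4 (STO M3): stack=[0,0] mem=[0,0,0,0]
After op 5 (STO M0): stack=[0] mem=[0,0,0,0]
After op 6 (pop): stack=[empty] mem=[0,0,0,0]
After op 7 (push 15): stack=[15] mem=[0,0,0,0]
After op 8 (STO M2): stack=[empty] mem=[0,0,15,0]
After op 9 (RCL M0): stack=[0] mem=[0,0,15,0]
After op 10 (RCL M3): stack=[0,0] mem=[0,0,15,0]
After op 11 (-): stack=[0] mem=[0,0,15,0]
After op 12 (STO M0): stack=[empty] mem=[0,0,15,0]
After op 13 (push 2): stack=[2] mem=[0,0,15,0]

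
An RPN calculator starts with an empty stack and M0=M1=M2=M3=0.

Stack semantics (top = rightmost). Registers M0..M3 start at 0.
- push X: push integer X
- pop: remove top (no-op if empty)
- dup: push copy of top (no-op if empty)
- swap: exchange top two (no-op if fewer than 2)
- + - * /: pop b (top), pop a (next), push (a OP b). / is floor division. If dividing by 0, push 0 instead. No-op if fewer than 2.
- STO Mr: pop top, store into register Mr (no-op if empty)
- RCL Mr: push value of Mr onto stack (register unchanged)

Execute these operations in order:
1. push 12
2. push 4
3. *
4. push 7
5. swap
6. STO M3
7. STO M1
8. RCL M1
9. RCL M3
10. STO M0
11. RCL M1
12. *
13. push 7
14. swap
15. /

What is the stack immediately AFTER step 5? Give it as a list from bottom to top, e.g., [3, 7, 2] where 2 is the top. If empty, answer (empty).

After op 1 (push 12): stack=[12] mem=[0,0,0,0]
After op 2 (push 4): stack=[12,4] mem=[0,0,0,0]
After op 3 (*): stack=[48] mem=[0,0,0,0]
After op 4 (push 7): stack=[48,7] mem=[0,0,0,0]
After op 5 (swap): stack=[7,48] mem=[0,0,0,0]

[7, 48]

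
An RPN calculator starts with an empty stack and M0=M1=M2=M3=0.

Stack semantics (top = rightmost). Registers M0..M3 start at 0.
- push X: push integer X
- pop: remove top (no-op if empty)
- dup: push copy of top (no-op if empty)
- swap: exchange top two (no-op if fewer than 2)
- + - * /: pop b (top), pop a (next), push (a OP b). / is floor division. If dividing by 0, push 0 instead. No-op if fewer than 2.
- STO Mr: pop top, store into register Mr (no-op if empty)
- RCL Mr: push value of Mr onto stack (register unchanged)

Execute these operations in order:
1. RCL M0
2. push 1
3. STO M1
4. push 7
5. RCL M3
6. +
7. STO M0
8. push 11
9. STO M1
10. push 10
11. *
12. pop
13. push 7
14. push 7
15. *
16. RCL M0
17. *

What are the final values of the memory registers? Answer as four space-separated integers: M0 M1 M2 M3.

After op 1 (RCL M0): stack=[0] mem=[0,0,0,0]
After op 2 (push 1): stack=[0,1] mem=[0,0,0,0]
After op 3 (STO M1): stack=[0] mem=[0,1,0,0]
After op 4 (push 7): stack=[0,7] mem=[0,1,0,0]
After op 5 (RCL M3): stack=[0,7,0] mem=[0,1,0,0]
After op 6 (+): stack=[0,7] mem=[0,1,0,0]
After op 7 (STO M0): stack=[0] mem=[7,1,0,0]
After op 8 (push 11): stack=[0,11] mem=[7,1,0,0]
After op 9 (STO M1): stack=[0] mem=[7,11,0,0]
After op 10 (push 10): stack=[0,10] mem=[7,11,0,0]
After op 11 (*): stack=[0] mem=[7,11,0,0]
After op 12 (pop): stack=[empty] mem=[7,11,0,0]
After op 13 (push 7): stack=[7] mem=[7,11,0,0]
After op 14 (push 7): stack=[7,7] mem=[7,11,0,0]
After op 15 (*): stack=[49] mem=[7,11,0,0]
After op 16 (RCL M0): stack=[49,7] mem=[7,11,0,0]
After op 17 (*): stack=[343] mem=[7,11,0,0]

Answer: 7 11 0 0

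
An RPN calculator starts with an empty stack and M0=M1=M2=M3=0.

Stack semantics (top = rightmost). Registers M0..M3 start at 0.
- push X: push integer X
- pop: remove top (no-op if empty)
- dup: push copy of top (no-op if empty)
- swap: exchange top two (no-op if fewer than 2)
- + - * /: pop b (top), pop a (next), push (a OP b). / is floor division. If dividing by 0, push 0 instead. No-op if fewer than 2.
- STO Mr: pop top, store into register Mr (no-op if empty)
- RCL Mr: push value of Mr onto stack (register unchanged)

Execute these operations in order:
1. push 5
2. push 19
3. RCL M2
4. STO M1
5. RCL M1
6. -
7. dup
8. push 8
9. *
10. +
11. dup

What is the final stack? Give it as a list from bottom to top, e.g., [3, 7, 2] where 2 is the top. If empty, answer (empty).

Answer: [5, 171, 171]

Derivation:
After op 1 (push 5): stack=[5] mem=[0,0,0,0]
After op 2 (push 19): stack=[5,19] mem=[0,0,0,0]
After op 3 (RCL M2): stack=[5,19,0] mem=[0,0,0,0]
After op 4 (STO M1): stack=[5,19] mem=[0,0,0,0]
After op 5 (RCL M1): stack=[5,19,0] mem=[0,0,0,0]
After op 6 (-): stack=[5,19] mem=[0,0,0,0]
After op 7 (dup): stack=[5,19,19] mem=[0,0,0,0]
After op 8 (push 8): stack=[5,19,19,8] mem=[0,0,0,0]
After op 9 (*): stack=[5,19,152] mem=[0,0,0,0]
After op 10 (+): stack=[5,171] mem=[0,0,0,0]
After op 11 (dup): stack=[5,171,171] mem=[0,0,0,0]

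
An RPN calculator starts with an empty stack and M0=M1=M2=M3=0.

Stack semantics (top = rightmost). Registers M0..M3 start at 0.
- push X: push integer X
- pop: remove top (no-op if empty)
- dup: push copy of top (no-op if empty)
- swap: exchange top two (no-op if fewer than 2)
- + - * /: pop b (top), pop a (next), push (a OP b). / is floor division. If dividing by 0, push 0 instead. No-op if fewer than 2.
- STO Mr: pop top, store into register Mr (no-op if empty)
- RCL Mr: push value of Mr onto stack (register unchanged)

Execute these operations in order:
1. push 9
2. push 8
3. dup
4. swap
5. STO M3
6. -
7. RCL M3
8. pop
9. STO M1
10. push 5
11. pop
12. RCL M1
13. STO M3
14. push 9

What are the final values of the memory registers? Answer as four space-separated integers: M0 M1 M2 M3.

After op 1 (push 9): stack=[9] mem=[0,0,0,0]
After op 2 (push 8): stack=[9,8] mem=[0,0,0,0]
After op 3 (dup): stack=[9,8,8] mem=[0,0,0,0]
After op 4 (swap): stack=[9,8,8] mem=[0,0,0,0]
After op 5 (STO M3): stack=[9,8] mem=[0,0,0,8]
After op 6 (-): stack=[1] mem=[0,0,0,8]
After op 7 (RCL M3): stack=[1,8] mem=[0,0,0,8]
After op 8 (pop): stack=[1] mem=[0,0,0,8]
After op 9 (STO M1): stack=[empty] mem=[0,1,0,8]
After op 10 (push 5): stack=[5] mem=[0,1,0,8]
After op 11 (pop): stack=[empty] mem=[0,1,0,8]
After op 12 (RCL M1): stack=[1] mem=[0,1,0,8]
After op 13 (STO M3): stack=[empty] mem=[0,1,0,1]
After op 14 (push 9): stack=[9] mem=[0,1,0,1]

Answer: 0 1 0 1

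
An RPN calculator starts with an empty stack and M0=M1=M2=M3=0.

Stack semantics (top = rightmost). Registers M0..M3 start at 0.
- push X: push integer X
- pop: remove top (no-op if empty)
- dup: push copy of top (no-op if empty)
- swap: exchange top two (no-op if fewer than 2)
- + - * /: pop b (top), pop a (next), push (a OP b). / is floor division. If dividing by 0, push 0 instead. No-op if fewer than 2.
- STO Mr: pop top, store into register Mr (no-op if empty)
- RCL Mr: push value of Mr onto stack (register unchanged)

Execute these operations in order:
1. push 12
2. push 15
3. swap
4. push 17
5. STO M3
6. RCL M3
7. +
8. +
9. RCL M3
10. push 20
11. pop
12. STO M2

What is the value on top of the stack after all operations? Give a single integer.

After op 1 (push 12): stack=[12] mem=[0,0,0,0]
After op 2 (push 15): stack=[12,15] mem=[0,0,0,0]
After op 3 (swap): stack=[15,12] mem=[0,0,0,0]
After op 4 (push 17): stack=[15,12,17] mem=[0,0,0,0]
After op 5 (STO M3): stack=[15,12] mem=[0,0,0,17]
After op 6 (RCL M3): stack=[15,12,17] mem=[0,0,0,17]
After op 7 (+): stack=[15,29] mem=[0,0,0,17]
After op 8 (+): stack=[44] mem=[0,0,0,17]
After op 9 (RCL M3): stack=[44,17] mem=[0,0,0,17]
After op 10 (push 20): stack=[44,17,20] mem=[0,0,0,17]
After op 11 (pop): stack=[44,17] mem=[0,0,0,17]
After op 12 (STO M2): stack=[44] mem=[0,0,17,17]

Answer: 44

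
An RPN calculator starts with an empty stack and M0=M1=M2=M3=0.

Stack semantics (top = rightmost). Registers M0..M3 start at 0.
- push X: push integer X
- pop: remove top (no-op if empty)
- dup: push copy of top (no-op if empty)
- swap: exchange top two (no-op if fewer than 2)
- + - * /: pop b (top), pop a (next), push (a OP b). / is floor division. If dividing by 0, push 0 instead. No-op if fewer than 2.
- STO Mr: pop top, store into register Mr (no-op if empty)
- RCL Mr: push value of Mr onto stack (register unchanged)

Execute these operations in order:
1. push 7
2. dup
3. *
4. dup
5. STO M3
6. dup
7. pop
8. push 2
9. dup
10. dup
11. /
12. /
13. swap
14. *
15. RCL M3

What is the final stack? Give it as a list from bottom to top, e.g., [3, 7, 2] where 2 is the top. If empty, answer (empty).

After op 1 (push 7): stack=[7] mem=[0,0,0,0]
After op 2 (dup): stack=[7,7] mem=[0,0,0,0]
After op 3 (*): stack=[49] mem=[0,0,0,0]
After op 4 (dup): stack=[49,49] mem=[0,0,0,0]
After op 5 (STO M3): stack=[49] mem=[0,0,0,49]
After op 6 (dup): stack=[49,49] mem=[0,0,0,49]
After op 7 (pop): stack=[49] mem=[0,0,0,49]
After op 8 (push 2): stack=[49,2] mem=[0,0,0,49]
After op 9 (dup): stack=[49,2,2] mem=[0,0,0,49]
After op 10 (dup): stack=[49,2,2,2] mem=[0,0,0,49]
After op 11 (/): stack=[49,2,1] mem=[0,0,0,49]
After op 12 (/): stack=[49,2] mem=[0,0,0,49]
After op 13 (swap): stack=[2,49] mem=[0,0,0,49]
After op 14 (*): stack=[98] mem=[0,0,0,49]
After op 15 (RCL M3): stack=[98,49] mem=[0,0,0,49]

Answer: [98, 49]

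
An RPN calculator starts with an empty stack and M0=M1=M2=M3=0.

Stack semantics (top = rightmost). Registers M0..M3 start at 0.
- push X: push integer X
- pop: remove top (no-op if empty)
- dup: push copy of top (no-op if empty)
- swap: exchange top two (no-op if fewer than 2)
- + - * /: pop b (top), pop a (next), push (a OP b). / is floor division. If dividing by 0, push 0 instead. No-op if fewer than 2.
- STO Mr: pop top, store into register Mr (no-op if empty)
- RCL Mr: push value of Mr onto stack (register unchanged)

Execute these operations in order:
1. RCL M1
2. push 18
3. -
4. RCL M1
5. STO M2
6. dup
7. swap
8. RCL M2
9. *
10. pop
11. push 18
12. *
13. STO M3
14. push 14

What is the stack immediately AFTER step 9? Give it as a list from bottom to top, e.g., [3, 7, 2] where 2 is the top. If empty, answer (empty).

After op 1 (RCL M1): stack=[0] mem=[0,0,0,0]
After op 2 (push 18): stack=[0,18] mem=[0,0,0,0]
After op 3 (-): stack=[-18] mem=[0,0,0,0]
After op 4 (RCL M1): stack=[-18,0] mem=[0,0,0,0]
After op 5 (STO M2): stack=[-18] mem=[0,0,0,0]
After op 6 (dup): stack=[-18,-18] mem=[0,0,0,0]
After op 7 (swap): stack=[-18,-18] mem=[0,0,0,0]
After op 8 (RCL M2): stack=[-18,-18,0] mem=[0,0,0,0]
After op 9 (*): stack=[-18,0] mem=[0,0,0,0]

[-18, 0]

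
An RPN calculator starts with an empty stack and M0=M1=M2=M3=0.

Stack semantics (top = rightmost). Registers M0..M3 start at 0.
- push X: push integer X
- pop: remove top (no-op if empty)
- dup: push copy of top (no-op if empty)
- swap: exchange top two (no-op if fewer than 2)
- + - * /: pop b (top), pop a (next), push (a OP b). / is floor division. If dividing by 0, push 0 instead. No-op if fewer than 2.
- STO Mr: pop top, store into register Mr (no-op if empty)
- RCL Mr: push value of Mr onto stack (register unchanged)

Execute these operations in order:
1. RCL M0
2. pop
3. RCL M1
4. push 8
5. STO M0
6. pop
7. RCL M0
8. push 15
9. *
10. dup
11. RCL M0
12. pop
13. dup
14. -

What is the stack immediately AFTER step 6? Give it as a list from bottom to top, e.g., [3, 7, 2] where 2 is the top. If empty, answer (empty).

After op 1 (RCL M0): stack=[0] mem=[0,0,0,0]
After op 2 (pop): stack=[empty] mem=[0,0,0,0]
After op 3 (RCL M1): stack=[0] mem=[0,0,0,0]
After op 4 (push 8): stack=[0,8] mem=[0,0,0,0]
After op 5 (STO M0): stack=[0] mem=[8,0,0,0]
After op 6 (pop): stack=[empty] mem=[8,0,0,0]

(empty)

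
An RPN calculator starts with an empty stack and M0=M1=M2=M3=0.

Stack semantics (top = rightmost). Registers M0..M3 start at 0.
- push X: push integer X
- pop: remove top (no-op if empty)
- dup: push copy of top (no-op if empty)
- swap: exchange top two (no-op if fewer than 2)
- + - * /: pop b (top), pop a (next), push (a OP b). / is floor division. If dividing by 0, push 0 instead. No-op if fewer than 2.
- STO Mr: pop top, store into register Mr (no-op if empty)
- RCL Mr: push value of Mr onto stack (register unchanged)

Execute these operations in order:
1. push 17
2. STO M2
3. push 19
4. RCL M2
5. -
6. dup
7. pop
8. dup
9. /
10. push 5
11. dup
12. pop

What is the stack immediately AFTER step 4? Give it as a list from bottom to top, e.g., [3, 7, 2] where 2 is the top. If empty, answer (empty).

After op 1 (push 17): stack=[17] mem=[0,0,0,0]
After op 2 (STO M2): stack=[empty] mem=[0,0,17,0]
After op 3 (push 19): stack=[19] mem=[0,0,17,0]
After op 4 (RCL M2): stack=[19,17] mem=[0,0,17,0]

[19, 17]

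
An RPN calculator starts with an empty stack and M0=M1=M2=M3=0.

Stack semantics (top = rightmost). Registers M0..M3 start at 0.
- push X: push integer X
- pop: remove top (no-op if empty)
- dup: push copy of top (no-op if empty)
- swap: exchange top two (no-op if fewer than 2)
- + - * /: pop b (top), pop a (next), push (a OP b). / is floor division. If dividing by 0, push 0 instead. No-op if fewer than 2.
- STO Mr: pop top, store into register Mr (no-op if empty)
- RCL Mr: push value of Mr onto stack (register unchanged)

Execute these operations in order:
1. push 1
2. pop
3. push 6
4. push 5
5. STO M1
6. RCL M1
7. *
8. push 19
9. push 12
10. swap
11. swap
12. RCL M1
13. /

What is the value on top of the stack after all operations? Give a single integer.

Answer: 2

Derivation:
After op 1 (push 1): stack=[1] mem=[0,0,0,0]
After op 2 (pop): stack=[empty] mem=[0,0,0,0]
After op 3 (push 6): stack=[6] mem=[0,0,0,0]
After op 4 (push 5): stack=[6,5] mem=[0,0,0,0]
After op 5 (STO M1): stack=[6] mem=[0,5,0,0]
After op 6 (RCL M1): stack=[6,5] mem=[0,5,0,0]
After op 7 (*): stack=[30] mem=[0,5,0,0]
After op 8 (push 19): stack=[30,19] mem=[0,5,0,0]
After op 9 (push 12): stack=[30,19,12] mem=[0,5,0,0]
After op 10 (swap): stack=[30,12,19] mem=[0,5,0,0]
After op 11 (swap): stack=[30,19,12] mem=[0,5,0,0]
After op 12 (RCL M1): stack=[30,19,12,5] mem=[0,5,0,0]
After op 13 (/): stack=[30,19,2] mem=[0,5,0,0]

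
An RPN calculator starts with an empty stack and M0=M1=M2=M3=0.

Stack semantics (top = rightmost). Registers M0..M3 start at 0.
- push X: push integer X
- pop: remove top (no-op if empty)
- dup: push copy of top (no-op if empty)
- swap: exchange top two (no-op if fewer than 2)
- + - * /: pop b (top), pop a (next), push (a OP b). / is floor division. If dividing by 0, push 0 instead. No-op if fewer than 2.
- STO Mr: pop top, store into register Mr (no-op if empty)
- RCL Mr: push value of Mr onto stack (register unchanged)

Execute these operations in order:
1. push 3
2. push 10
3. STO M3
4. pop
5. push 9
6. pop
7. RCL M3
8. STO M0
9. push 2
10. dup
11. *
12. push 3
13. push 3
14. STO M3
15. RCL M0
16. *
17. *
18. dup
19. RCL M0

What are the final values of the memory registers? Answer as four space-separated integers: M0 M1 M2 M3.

Answer: 10 0 0 3

Derivation:
After op 1 (push 3): stack=[3] mem=[0,0,0,0]
After op 2 (push 10): stack=[3,10] mem=[0,0,0,0]
After op 3 (STO M3): stack=[3] mem=[0,0,0,10]
After op 4 (pop): stack=[empty] mem=[0,0,0,10]
After op 5 (push 9): stack=[9] mem=[0,0,0,10]
After op 6 (pop): stack=[empty] mem=[0,0,0,10]
After op 7 (RCL M3): stack=[10] mem=[0,0,0,10]
After op 8 (STO M0): stack=[empty] mem=[10,0,0,10]
After op 9 (push 2): stack=[2] mem=[10,0,0,10]
After op 10 (dup): stack=[2,2] mem=[10,0,0,10]
After op 11 (*): stack=[4] mem=[10,0,0,10]
After op 12 (push 3): stack=[4,3] mem=[10,0,0,10]
After op 13 (push 3): stack=[4,3,3] mem=[10,0,0,10]
After op 14 (STO M3): stack=[4,3] mem=[10,0,0,3]
After op 15 (RCL M0): stack=[4,3,10] mem=[10,0,0,3]
After op 16 (*): stack=[4,30] mem=[10,0,0,3]
After op 17 (*): stack=[120] mem=[10,0,0,3]
After op 18 (dup): stack=[120,120] mem=[10,0,0,3]
After op 19 (RCL M0): stack=[120,120,10] mem=[10,0,0,3]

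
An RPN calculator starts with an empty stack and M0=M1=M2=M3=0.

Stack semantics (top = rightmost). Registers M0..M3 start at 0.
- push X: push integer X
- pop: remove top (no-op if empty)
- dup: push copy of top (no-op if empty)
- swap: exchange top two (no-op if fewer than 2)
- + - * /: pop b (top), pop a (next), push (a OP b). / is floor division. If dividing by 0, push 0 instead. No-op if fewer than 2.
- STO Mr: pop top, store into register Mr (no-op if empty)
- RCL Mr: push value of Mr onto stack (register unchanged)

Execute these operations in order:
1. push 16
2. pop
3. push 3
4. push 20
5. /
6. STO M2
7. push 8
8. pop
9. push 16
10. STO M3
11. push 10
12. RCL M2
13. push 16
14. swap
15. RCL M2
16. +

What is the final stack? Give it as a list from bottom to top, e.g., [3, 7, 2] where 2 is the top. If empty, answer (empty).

After op 1 (push 16): stack=[16] mem=[0,0,0,0]
After op 2 (pop): stack=[empty] mem=[0,0,0,0]
After op 3 (push 3): stack=[3] mem=[0,0,0,0]
After op 4 (push 20): stack=[3,20] mem=[0,0,0,0]
After op 5 (/): stack=[0] mem=[0,0,0,0]
After op 6 (STO M2): stack=[empty] mem=[0,0,0,0]
After op 7 (push 8): stack=[8] mem=[0,0,0,0]
After op 8 (pop): stack=[empty] mem=[0,0,0,0]
After op 9 (push 16): stack=[16] mem=[0,0,0,0]
After op 10 (STO M3): stack=[empty] mem=[0,0,0,16]
After op 11 (push 10): stack=[10] mem=[0,0,0,16]
After op 12 (RCL M2): stack=[10,0] mem=[0,0,0,16]
After op 13 (push 16): stack=[10,0,16] mem=[0,0,0,16]
After op 14 (swap): stack=[10,16,0] mem=[0,0,0,16]
After op 15 (RCL M2): stack=[10,16,0,0] mem=[0,0,0,16]
After op 16 (+): stack=[10,16,0] mem=[0,0,0,16]

Answer: [10, 16, 0]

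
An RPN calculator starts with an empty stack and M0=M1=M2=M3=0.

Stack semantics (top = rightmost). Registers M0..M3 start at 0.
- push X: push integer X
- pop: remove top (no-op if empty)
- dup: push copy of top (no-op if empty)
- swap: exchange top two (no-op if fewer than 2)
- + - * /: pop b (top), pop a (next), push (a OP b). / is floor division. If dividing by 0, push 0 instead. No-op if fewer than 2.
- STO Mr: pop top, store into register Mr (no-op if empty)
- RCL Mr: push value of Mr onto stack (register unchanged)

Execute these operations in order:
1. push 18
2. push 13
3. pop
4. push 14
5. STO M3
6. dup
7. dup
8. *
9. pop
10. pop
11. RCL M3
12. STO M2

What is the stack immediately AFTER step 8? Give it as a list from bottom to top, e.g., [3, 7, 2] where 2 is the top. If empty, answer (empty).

After op 1 (push 18): stack=[18] mem=[0,0,0,0]
After op 2 (push 13): stack=[18,13] mem=[0,0,0,0]
After op 3 (pop): stack=[18] mem=[0,0,0,0]
After op 4 (push 14): stack=[18,14] mem=[0,0,0,0]
After op 5 (STO M3): stack=[18] mem=[0,0,0,14]
After op 6 (dup): stack=[18,18] mem=[0,0,0,14]
After op 7 (dup): stack=[18,18,18] mem=[0,0,0,14]
After op 8 (*): stack=[18,324] mem=[0,0,0,14]

[18, 324]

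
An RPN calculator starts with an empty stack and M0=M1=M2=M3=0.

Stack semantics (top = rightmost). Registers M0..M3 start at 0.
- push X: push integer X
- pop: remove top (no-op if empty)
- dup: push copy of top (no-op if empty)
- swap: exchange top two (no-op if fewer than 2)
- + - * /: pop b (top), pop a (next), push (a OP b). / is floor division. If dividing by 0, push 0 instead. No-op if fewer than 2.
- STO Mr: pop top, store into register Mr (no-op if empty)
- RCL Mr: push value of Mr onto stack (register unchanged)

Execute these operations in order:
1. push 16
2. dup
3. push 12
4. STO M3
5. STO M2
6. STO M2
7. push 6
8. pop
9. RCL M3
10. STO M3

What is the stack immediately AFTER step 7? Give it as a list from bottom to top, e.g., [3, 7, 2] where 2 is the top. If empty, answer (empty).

After op 1 (push 16): stack=[16] mem=[0,0,0,0]
After op 2 (dup): stack=[16,16] mem=[0,0,0,0]
After op 3 (push 12): stack=[16,16,12] mem=[0,0,0,0]
After op 4 (STO M3): stack=[16,16] mem=[0,0,0,12]
After op 5 (STO M2): stack=[16] mem=[0,0,16,12]
After op 6 (STO M2): stack=[empty] mem=[0,0,16,12]
After op 7 (push 6): stack=[6] mem=[0,0,16,12]

[6]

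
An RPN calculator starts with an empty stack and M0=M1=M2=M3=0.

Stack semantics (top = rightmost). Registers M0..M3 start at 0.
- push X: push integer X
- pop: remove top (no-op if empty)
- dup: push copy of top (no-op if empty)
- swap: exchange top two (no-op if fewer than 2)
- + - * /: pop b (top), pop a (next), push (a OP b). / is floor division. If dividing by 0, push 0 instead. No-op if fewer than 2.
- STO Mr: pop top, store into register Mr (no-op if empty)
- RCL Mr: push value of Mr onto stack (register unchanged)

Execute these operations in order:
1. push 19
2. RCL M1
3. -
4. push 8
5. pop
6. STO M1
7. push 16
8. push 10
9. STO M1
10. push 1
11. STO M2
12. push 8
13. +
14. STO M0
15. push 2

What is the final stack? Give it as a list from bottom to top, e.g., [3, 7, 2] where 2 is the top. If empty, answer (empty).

After op 1 (push 19): stack=[19] mem=[0,0,0,0]
After op 2 (RCL M1): stack=[19,0] mem=[0,0,0,0]
After op 3 (-): stack=[19] mem=[0,0,0,0]
After op 4 (push 8): stack=[19,8] mem=[0,0,0,0]
After op 5 (pop): stack=[19] mem=[0,0,0,0]
After op 6 (STO M1): stack=[empty] mem=[0,19,0,0]
After op 7 (push 16): stack=[16] mem=[0,19,0,0]
After op 8 (push 10): stack=[16,10] mem=[0,19,0,0]
After op 9 (STO M1): stack=[16] mem=[0,10,0,0]
After op 10 (push 1): stack=[16,1] mem=[0,10,0,0]
After op 11 (STO M2): stack=[16] mem=[0,10,1,0]
After op 12 (push 8): stack=[16,8] mem=[0,10,1,0]
After op 13 (+): stack=[24] mem=[0,10,1,0]
After op 14 (STO M0): stack=[empty] mem=[24,10,1,0]
After op 15 (push 2): stack=[2] mem=[24,10,1,0]

Answer: [2]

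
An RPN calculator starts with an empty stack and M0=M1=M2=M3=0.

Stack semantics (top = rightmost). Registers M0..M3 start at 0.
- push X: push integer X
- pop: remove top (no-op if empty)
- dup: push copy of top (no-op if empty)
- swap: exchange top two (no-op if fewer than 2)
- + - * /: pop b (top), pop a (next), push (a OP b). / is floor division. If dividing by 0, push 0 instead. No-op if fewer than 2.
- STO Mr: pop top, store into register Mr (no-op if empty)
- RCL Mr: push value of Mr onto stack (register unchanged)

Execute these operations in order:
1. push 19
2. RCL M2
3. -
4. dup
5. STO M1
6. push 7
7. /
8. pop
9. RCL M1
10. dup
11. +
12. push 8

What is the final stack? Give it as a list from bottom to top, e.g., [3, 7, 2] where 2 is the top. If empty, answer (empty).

After op 1 (push 19): stack=[19] mem=[0,0,0,0]
After op 2 (RCL M2): stack=[19,0] mem=[0,0,0,0]
After op 3 (-): stack=[19] mem=[0,0,0,0]
After op 4 (dup): stack=[19,19] mem=[0,0,0,0]
After op 5 (STO M1): stack=[19] mem=[0,19,0,0]
After op 6 (push 7): stack=[19,7] mem=[0,19,0,0]
After op 7 (/): stack=[2] mem=[0,19,0,0]
After op 8 (pop): stack=[empty] mem=[0,19,0,0]
After op 9 (RCL M1): stack=[19] mem=[0,19,0,0]
After op 10 (dup): stack=[19,19] mem=[0,19,0,0]
After op 11 (+): stack=[38] mem=[0,19,0,0]
After op 12 (push 8): stack=[38,8] mem=[0,19,0,0]

Answer: [38, 8]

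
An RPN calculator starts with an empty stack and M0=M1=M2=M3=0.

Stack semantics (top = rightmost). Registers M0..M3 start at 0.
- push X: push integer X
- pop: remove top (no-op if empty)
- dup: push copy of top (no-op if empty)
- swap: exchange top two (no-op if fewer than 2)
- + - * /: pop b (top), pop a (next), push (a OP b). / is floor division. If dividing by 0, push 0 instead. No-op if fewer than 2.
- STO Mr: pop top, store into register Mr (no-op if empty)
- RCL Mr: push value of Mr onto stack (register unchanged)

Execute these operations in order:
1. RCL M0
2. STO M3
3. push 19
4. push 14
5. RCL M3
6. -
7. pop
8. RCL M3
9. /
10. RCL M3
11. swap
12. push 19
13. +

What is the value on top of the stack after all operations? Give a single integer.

Answer: 19

Derivation:
After op 1 (RCL M0): stack=[0] mem=[0,0,0,0]
After op 2 (STO M3): stack=[empty] mem=[0,0,0,0]
After op 3 (push 19): stack=[19] mem=[0,0,0,0]
After op 4 (push 14): stack=[19,14] mem=[0,0,0,0]
After op 5 (RCL M3): stack=[19,14,0] mem=[0,0,0,0]
After op 6 (-): stack=[19,14] mem=[0,0,0,0]
After op 7 (pop): stack=[19] mem=[0,0,0,0]
After op 8 (RCL M3): stack=[19,0] mem=[0,0,0,0]
After op 9 (/): stack=[0] mem=[0,0,0,0]
After op 10 (RCL M3): stack=[0,0] mem=[0,0,0,0]
After op 11 (swap): stack=[0,0] mem=[0,0,0,0]
After op 12 (push 19): stack=[0,0,19] mem=[0,0,0,0]
After op 13 (+): stack=[0,19] mem=[0,0,0,0]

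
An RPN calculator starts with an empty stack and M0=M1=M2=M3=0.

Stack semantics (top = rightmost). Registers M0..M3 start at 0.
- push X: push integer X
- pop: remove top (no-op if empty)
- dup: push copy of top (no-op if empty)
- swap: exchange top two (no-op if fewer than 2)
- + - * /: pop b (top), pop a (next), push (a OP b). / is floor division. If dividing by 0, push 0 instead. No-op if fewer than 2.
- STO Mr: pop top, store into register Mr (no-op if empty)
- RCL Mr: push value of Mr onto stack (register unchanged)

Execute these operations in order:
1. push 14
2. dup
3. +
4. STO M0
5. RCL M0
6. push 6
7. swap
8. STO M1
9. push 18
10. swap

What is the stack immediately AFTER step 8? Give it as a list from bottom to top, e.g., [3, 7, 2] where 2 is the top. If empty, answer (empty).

After op 1 (push 14): stack=[14] mem=[0,0,0,0]
After op 2 (dup): stack=[14,14] mem=[0,0,0,0]
After op 3 (+): stack=[28] mem=[0,0,0,0]
After op 4 (STO M0): stack=[empty] mem=[28,0,0,0]
After op 5 (RCL M0): stack=[28] mem=[28,0,0,0]
After op 6 (push 6): stack=[28,6] mem=[28,0,0,0]
After op 7 (swap): stack=[6,28] mem=[28,0,0,0]
After op 8 (STO M1): stack=[6] mem=[28,28,0,0]

[6]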